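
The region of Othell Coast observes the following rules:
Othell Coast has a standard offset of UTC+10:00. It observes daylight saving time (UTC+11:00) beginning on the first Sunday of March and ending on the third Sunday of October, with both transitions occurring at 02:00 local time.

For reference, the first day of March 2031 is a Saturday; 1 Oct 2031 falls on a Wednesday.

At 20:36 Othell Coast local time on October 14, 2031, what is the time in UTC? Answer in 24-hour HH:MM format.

09:36

1 March 2031 is a Saturday, so the first Sunday is March 2.
1 October 2031 is a Wednesday, so the first Sunday is October 5 and the third is October 19.
October 14, 2031 falls between 2 March and 19 October, so daylight saving is in effect and Othell Coast is at UTC+11:00.
20:36 local − 11h = 09:36 UTC.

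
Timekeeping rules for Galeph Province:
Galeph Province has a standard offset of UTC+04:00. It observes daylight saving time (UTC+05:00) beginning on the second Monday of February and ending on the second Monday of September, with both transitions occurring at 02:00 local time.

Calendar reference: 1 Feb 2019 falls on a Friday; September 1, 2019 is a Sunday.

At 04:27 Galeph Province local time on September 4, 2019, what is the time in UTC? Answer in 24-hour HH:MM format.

23:27

1 February 2019 is a Friday, so the first Monday is February 4 and the second is February 11.
1 September 2019 is a Sunday, so the first Monday is September 2 and the second is September 9.
Daylight saving runs 11 February – 9 September; September 4, 2019 is inside that window, so Galeph Province is at UTC+05:00.
04:27 local − 5h = 23:27 UTC (rolling into the previous day, 3 September 2019).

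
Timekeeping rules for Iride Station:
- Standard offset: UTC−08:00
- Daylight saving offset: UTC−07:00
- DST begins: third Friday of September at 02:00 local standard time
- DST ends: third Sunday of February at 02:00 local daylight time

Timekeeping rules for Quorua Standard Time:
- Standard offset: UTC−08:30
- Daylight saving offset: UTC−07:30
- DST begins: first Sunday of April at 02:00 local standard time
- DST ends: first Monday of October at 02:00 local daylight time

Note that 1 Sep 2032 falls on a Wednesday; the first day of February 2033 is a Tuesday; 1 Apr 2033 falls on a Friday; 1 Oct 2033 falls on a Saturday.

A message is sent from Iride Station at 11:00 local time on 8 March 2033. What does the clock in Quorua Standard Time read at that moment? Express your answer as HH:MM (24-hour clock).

1 September 2032 is a Wednesday, so the first Friday is September 3 and the third is September 17.
1 February 2033 is a Tuesday, so the first Sunday is February 6 and the third is February 20.
8 March 2033 is outside the daylight-saving period (17 September 2032 – 20 February 2033), so Iride Station is on standard time, UTC−08:00.
11:00 Iride Station + 8h = 19:00 UTC.
1 April 2033 is a Friday, so the first Sunday is April 3.
1 October 2033 is a Saturday, so the first Monday is October 3.
At the standard offset (UTC−08:30), 19:00 UTC − 8h30m = 10:30 Quorua Standard Time standard time.
The standard-time date in Quorua Standard Time, 8 March 2033, is outside the daylight-saving period (3 April – 3 October), so Quorua Standard Time is on standard time, UTC−08:30.
19:00 UTC − 8h30m = 10:30 Quorua Standard Time.

10:30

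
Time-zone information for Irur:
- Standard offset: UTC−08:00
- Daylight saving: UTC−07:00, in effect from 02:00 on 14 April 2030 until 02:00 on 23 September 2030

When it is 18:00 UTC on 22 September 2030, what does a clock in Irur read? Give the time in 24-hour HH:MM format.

At the standard offset (UTC−08:00), 18:00 UTC − 8h = 10:00 Irur standard time.
The standard-time date in Irur, 22 September 2030, lies within the daylight-saving period (14 April – 23 September), so Irur is on daylight time, UTC−07:00.
18:00 UTC − 7h = 11:00 local.

11:00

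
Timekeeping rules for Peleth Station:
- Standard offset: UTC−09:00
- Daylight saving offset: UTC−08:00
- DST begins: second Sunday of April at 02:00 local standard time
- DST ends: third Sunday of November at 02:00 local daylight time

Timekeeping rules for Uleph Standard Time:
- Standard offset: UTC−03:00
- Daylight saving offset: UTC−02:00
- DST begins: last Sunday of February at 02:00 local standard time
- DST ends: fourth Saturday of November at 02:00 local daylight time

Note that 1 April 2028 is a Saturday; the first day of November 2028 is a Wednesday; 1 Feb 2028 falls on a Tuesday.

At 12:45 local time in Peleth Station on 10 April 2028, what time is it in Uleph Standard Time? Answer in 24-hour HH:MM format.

1 April 2028 is a Saturday, so the first Sunday is April 2 and the second is April 9.
1 November 2028 is a Wednesday, so the first Sunday is November 5 and the third is November 19.
10 April 2028 falls between 9 April and 19 November, so daylight saving is in effect and Peleth Station is at UTC−08:00.
12:45 Peleth Station + 8h = 20:45 UTC.
1 February 2028 is a Tuesday, so Sundays fall on 6, 13, 20, 27; the last is February 27.
1 November 2028 is a Wednesday, so the first Saturday is November 4 and the fourth is November 25.
At the standard offset (UTC−03:00), 20:45 UTC − 3h = 17:45 Uleph Standard Time standard time.
The standard-time date in Uleph Standard Time, 10 April 2028, falls between 27 February and 25 November, so daylight saving is in effect and Uleph Standard Time is at UTC−02:00.
20:45 UTC − 2h = 18:45 Uleph Standard Time.

18:45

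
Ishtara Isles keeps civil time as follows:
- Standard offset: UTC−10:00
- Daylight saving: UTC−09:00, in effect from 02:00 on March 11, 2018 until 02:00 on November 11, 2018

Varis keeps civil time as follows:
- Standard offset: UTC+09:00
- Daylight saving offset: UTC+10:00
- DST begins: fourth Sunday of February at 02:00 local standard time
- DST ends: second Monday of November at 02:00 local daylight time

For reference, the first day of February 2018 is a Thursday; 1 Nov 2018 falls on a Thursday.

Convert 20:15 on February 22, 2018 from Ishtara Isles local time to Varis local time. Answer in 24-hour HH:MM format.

February 22, 2018 is outside the daylight-saving period (11 March – 11 November), so Ishtara Isles is on standard time, UTC−10:00.
20:15 Ishtara Isles + 10h = 06:15 UTC (rolling into the next day, 23 February 2018).
1 February 2018 is a Thursday, so the first Sunday is February 4 and the fourth is February 25.
1 November 2018 is a Thursday, so the first Monday is November 5 and the second is November 12.
At the standard offset (UTC+09:00), 06:15 UTC + 9h = 15:15 Varis standard time.
The standard-time date in Varis, February 23, 2018, is outside the daylight-saving period (25 February – 12 November), so Varis is on standard time, UTC+09:00.
06:15 UTC + 9h = 15:15 Varis.

15:15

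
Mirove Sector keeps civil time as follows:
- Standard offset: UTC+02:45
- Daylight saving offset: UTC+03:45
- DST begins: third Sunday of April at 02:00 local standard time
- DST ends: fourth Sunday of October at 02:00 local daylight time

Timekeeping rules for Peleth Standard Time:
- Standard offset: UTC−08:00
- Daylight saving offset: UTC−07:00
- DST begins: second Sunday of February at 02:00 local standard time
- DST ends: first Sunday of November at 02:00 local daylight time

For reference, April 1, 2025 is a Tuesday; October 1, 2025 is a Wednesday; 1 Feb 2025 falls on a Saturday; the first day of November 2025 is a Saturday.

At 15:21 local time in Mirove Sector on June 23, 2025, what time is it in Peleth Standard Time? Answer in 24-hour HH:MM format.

1 April 2025 is a Tuesday, so the first Sunday is April 6 and the third is April 20.
1 October 2025 is a Wednesday, so the first Sunday is October 5 and the fourth is October 26.
Daylight saving runs 20 April – 26 October; June 23, 2025 is inside that window, so Mirove Sector is at UTC+03:45.
15:21 Mirove Sector − 3h45m = 11:36 UTC.
1 February 2025 is a Saturday, so the first Sunday is February 2 and the second is February 9.
1 November 2025 is a Saturday, so the first Sunday is November 2.
At the standard offset (UTC−08:00), 11:36 UTC − 8h = 03:36 Peleth Standard Time standard time.
The standard-time date in Peleth Standard Time, June 23, 2025, falls between 9 February and 2 November, so daylight saving is in effect and Peleth Standard Time is at UTC−07:00.
11:36 UTC − 7h = 04:36 Peleth Standard Time.

04:36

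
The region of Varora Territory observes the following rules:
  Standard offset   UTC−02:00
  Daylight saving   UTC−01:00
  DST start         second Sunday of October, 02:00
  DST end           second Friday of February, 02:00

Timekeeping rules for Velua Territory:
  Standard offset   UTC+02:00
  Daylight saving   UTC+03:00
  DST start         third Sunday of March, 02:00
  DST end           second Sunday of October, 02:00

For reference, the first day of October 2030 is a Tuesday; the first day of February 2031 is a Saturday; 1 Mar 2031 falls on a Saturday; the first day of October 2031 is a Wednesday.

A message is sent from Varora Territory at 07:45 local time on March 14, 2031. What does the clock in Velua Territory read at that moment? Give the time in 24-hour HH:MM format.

1 October 2030 is a Tuesday, so the first Sunday is October 6 and the second is October 13.
1 February 2031 is a Saturday, so the first Friday is February 7 and the second is February 14.
March 14, 2031 does not fall between 13 October 2030 and 14 February 2031, so daylight saving is not in effect and Varora Territory is at UTC−02:00.
07:45 Varora Territory + 2h = 09:45 UTC.
1 March 2031 is a Saturday, so the first Sunday is March 2 and the third is March 16.
1 October 2031 is a Wednesday, so the first Sunday is October 5 and the second is October 12.
At the standard offset (UTC+02:00), 09:45 UTC + 2h = 11:45 Velua Territory standard time.
The standard-time date in Velua Territory, March 14, 2031, is outside the daylight-saving period (16 March – 12 October), so Velua Territory is on standard time, UTC+02:00.
09:45 UTC + 2h = 11:45 Velua Territory.

11:45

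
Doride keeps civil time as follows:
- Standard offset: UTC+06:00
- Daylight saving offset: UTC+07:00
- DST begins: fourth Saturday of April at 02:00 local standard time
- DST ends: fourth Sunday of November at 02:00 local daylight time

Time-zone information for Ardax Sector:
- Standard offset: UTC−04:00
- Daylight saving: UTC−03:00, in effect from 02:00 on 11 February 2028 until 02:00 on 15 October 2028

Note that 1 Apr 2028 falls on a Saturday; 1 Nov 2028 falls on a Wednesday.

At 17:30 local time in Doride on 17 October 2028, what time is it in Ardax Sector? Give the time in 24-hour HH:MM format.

06:30

1 April 2028 is a Saturday, so the first Saturday is April 1 and the fourth is April 22.
1 November 2028 is a Wednesday, so the first Sunday is November 5 and the fourth is November 26.
17 October 2028 falls between 22 April and 26 November, so daylight saving is in effect and Doride is at UTC+07:00.
17:30 Doride − 7h = 10:30 UTC.
At the standard offset (UTC−04:00), 10:30 UTC − 4h = 06:30 Ardax Sector standard time.
The standard-time date in Ardax Sector, 17 October 2028, does not fall between 11 February and 15 October, so daylight saving is not in effect and Ardax Sector is at UTC−04:00.
10:30 UTC − 4h = 06:30 Ardax Sector.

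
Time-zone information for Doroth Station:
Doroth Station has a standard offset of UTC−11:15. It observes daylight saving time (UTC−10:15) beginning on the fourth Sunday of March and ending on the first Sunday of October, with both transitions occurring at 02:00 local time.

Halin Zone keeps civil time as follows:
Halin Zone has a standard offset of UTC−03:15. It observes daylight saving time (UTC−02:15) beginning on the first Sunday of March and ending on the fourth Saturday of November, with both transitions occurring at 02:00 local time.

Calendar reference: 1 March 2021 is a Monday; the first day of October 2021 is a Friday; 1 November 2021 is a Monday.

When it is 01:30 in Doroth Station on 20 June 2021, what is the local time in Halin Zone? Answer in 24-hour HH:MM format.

1 March 2021 is a Monday, so the first Sunday is March 7 and the fourth is March 28.
1 October 2021 is a Friday, so the first Sunday is October 3.
20 June 2021 lies within the daylight-saving period (28 March – 3 October), so Doroth Station is on daylight time, UTC−10:15.
01:30 Doroth Station + 10h15m = 11:45 UTC.
1 March 2021 is a Monday, so the first Sunday is March 7.
1 November 2021 is a Monday, so the first Saturday is November 6 and the fourth is November 27.
At the standard offset (UTC−03:15), 11:45 UTC − 3h15m = 08:30 Halin Zone standard time.
The standard-time date in Halin Zone, 20 June 2021, falls between 7 March and 27 November, so daylight saving is in effect and Halin Zone is at UTC−02:15.
11:45 UTC − 2h15m = 09:30 Halin Zone.

09:30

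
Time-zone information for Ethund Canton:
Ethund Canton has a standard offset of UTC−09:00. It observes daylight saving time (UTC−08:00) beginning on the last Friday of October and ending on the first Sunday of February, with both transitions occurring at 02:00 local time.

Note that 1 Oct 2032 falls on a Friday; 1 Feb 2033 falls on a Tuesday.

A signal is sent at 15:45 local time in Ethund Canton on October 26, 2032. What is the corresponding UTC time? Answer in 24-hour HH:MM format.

00:45

1 October 2032 is a Friday, so Fridays fall on 1, 8, 15, 22, 29; the last is October 29.
1 February 2033 is a Tuesday, so the first Sunday is February 6.
October 26, 2032 is outside the daylight-saving period (29 October 2032 – 6 February 2033), so Ethund Canton is on standard time, UTC−09:00.
15:45 local + 9h = 00:45 UTC (rolling into the next day, 27 October 2032).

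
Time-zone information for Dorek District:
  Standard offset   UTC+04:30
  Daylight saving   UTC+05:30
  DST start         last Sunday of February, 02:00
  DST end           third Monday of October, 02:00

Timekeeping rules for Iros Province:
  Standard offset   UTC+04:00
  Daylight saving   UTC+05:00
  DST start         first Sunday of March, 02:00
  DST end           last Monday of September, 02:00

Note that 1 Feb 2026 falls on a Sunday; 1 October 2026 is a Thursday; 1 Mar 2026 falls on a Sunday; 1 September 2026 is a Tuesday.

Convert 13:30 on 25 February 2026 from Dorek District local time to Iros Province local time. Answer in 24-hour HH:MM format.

12:00

1 February 2026 is a Sunday, so Sundays fall on 1, 8, 15, 22; the last is February 22.
1 October 2026 is a Thursday, so the first Monday is October 5 and the third is October 19.
Daylight saving runs 22 February – 19 October; 25 February 2026 is inside that window, so Dorek District is at UTC+05:30.
13:30 Dorek District − 5h30m = 08:00 UTC.
1 March 2026 is a Sunday, so the first Sunday is March 1.
1 September 2026 is a Tuesday, so Mondays fall on 7, 14, 21, 28; the last is September 28.
At the standard offset (UTC+04:00), 08:00 UTC + 4h = 12:00 Iros Province standard time.
The standard-time date in Iros Province, 25 February 2026, is outside the daylight-saving period (1 March – 28 September), so Iros Province is on standard time, UTC+04:00.
08:00 UTC + 4h = 12:00 Iros Province.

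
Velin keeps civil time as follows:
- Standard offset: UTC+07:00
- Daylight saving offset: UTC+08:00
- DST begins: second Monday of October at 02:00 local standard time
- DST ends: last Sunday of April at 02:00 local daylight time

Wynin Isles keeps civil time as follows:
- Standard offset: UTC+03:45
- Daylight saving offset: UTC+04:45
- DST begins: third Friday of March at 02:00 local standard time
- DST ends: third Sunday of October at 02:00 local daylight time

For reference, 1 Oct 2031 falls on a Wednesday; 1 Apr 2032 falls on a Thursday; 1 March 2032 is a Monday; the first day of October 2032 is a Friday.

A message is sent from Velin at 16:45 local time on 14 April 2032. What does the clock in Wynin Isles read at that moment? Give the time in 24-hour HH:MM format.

1 October 2031 is a Wednesday, so the first Monday is October 6 and the second is October 13.
1 April 2032 is a Thursday, so Sundays fall on 4, 11, 18, 25; the last is April 25.
14 April 2032 lies within the daylight-saving period (13 October 2031 – 25 April 2032), so Velin is on daylight time, UTC+08:00.
16:45 Velin − 8h = 08:45 UTC.
1 March 2032 is a Monday, so the first Friday is March 5 and the third is March 19.
1 October 2032 is a Friday, so the first Sunday is October 3 and the third is October 17.
At the standard offset (UTC+03:45), 08:45 UTC + 3h45m = 12:30 Wynin Isles standard time.
The standard-time date in Wynin Isles, 14 April 2032, falls between 19 March and 17 October, so daylight saving is in effect and Wynin Isles is at UTC+04:45.
08:45 UTC + 4h45m = 13:30 Wynin Isles.

13:30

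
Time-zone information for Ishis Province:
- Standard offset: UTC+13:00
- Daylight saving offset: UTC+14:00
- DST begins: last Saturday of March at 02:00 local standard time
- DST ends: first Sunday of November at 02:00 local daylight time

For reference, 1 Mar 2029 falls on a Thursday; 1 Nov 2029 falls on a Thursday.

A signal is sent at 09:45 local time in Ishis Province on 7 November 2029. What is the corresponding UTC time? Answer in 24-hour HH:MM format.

20:45

1 March 2029 is a Thursday, so Saturdays fall on 3, 10, 17, 24, 31; the last is March 31.
1 November 2029 is a Thursday, so the first Sunday is November 4.
7 November 2029 is outside the daylight-saving period (31 March – 4 November), so Ishis Province is on standard time, UTC+13:00.
09:45 local − 13h = 20:45 UTC (rolling into the previous day, 6 November 2029).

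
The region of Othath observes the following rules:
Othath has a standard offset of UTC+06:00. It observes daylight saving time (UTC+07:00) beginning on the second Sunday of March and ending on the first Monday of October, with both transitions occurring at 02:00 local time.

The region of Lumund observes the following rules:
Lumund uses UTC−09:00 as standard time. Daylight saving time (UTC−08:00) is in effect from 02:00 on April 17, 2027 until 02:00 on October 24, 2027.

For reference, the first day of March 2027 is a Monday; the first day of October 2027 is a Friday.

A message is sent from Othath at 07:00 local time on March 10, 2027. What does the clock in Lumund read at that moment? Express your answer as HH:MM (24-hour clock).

16:00

1 March 2027 is a Monday, so the first Sunday is March 7 and the second is March 14.
1 October 2027 is a Friday, so the first Monday is October 4.
March 10, 2027 is outside the daylight-saving period (14 March – 4 October), so Othath is on standard time, UTC+06:00.
07:00 Othath − 6h = 01:00 UTC.
At the standard offset (UTC−09:00), 01:00 UTC − 9h = 16:00 Lumund standard time (rolling into the previous day, 9 March 2027).
Daylight saving runs 17 April – 24 October; the standard-time date in Lumund, March 9, 2027, is outside that window, so Lumund is on standard time at UTC−09:00.
01:00 UTC − 9h = 16:00 Lumund (rolling into the previous day, 9 March 2027).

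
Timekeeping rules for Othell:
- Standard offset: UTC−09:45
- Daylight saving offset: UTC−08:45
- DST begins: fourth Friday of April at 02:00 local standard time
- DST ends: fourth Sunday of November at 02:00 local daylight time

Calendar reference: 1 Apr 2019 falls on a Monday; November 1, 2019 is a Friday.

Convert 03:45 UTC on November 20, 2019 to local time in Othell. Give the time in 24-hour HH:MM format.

1 April 2019 is a Monday, so the first Friday is April 5 and the fourth is April 26.
1 November 2019 is a Friday, so the first Sunday is November 3 and the fourth is November 24.
At the standard offset (UTC−09:45), 03:45 UTC − 9h45m = 18:00 Othell standard time (rolling into the previous day, 19 November 2019).
The standard-time date in Othell, November 19, 2019, lies within the daylight-saving period (26 April – 24 November), so Othell is on daylight time, UTC−08:45.
03:45 UTC − 8h45m = 19:00 local (rolling into the previous day, 19 November 2019).

19:00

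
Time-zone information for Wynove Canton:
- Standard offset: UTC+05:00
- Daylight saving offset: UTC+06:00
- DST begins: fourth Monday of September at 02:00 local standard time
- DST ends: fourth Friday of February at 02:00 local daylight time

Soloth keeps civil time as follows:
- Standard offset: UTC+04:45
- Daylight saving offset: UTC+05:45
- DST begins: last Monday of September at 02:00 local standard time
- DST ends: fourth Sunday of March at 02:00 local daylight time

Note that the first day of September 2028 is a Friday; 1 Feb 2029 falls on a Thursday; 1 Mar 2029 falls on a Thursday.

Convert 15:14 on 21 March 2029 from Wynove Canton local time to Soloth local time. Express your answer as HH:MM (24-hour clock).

1 September 2028 is a Friday, so the first Monday is September 4 and the fourth is September 25.
1 February 2029 is a Thursday, so the first Friday is February 2 and the fourth is February 23.
21 March 2029 is outside the daylight-saving period (25 September 2028 – 23 February 2029), so Wynove Canton is on standard time, UTC+05:00.
15:14 Wynove Canton − 5h = 10:14 UTC.
1 September 2028 is a Friday, so Mondays fall on 4, 11, 18, 25; the last is September 25.
1 March 2029 is a Thursday, so the first Sunday is March 4 and the fourth is March 25.
At the standard offset (UTC+04:45), 10:14 UTC + 4h45m = 14:59 Soloth standard time.
The standard-time date in Soloth, 21 March 2029, lies within the daylight-saving period (25 September 2028 – 25 March 2029), so Soloth is on daylight time, UTC+05:45.
10:14 UTC + 5h45m = 15:59 Soloth.

15:59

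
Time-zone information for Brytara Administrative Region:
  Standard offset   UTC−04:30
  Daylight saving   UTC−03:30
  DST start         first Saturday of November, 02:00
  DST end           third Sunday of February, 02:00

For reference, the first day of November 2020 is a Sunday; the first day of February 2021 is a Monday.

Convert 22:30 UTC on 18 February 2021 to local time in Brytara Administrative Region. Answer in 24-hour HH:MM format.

19:00

1 November 2020 is a Sunday, so the first Saturday is November 7.
1 February 2021 is a Monday, so the first Sunday is February 7 and the third is February 21.
At the standard offset (UTC−04:30), 22:30 UTC − 4h30m = 18:00 Brytara Administrative Region standard time.
The standard-time date in Brytara Administrative Region, 18 February 2021, falls between 7 November 2020 and 21 February 2021, so daylight saving is in effect and Brytara Administrative Region is at UTC−03:30.
22:30 UTC − 3h30m = 19:00 local.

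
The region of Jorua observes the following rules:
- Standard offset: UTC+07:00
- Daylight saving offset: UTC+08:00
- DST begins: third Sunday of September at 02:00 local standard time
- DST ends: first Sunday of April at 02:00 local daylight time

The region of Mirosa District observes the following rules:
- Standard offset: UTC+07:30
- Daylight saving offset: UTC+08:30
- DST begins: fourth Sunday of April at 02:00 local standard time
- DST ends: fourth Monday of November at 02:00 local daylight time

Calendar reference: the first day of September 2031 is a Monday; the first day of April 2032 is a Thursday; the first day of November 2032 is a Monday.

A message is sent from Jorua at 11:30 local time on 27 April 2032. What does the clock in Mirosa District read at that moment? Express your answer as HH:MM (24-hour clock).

13:00

1 September 2031 is a Monday, so the first Sunday is September 7 and the third is September 21.
1 April 2032 is a Thursday, so the first Sunday is April 4.
Daylight saving runs 21 September 2031 – 4 April 2032; 27 April 2032 is outside that window, so Jorua is on standard time at UTC+07:00.
11:30 Jorua − 7h = 04:30 UTC.
1 April 2032 is a Thursday, so the first Sunday is April 4 and the fourth is April 25.
1 November 2032 is a Monday, so the first Monday is November 1 and the fourth is November 22.
At the standard offset (UTC+07:30), 04:30 UTC + 7h30m = 12:00 Mirosa District standard time.
The standard-time date in Mirosa District, 27 April 2032, lies within the daylight-saving period (25 April – 22 November), so Mirosa District is on daylight time, UTC+08:30.
04:30 UTC + 8h30m = 13:00 Mirosa District.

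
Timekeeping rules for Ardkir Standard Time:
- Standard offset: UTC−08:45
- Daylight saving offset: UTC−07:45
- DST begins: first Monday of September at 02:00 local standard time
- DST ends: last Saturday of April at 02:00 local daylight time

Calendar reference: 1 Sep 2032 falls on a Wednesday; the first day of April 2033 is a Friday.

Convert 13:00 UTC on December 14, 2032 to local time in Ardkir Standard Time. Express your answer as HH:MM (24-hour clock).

1 September 2032 is a Wednesday, so the first Monday is September 6.
1 April 2033 is a Friday, so Saturdays fall on 2, 9, 16, 23, 30; the last is April 30.
At the standard offset (UTC−08:45), 13:00 UTC − 8h45m = 04:15 Ardkir Standard Time standard time.
The standard-time date in Ardkir Standard Time, December 14, 2032, lies within the daylight-saving period (6 September 2032 – 30 April 2033), so Ardkir Standard Time is on daylight time, UTC−07:45.
13:00 UTC − 7h45m = 05:15 local.

05:15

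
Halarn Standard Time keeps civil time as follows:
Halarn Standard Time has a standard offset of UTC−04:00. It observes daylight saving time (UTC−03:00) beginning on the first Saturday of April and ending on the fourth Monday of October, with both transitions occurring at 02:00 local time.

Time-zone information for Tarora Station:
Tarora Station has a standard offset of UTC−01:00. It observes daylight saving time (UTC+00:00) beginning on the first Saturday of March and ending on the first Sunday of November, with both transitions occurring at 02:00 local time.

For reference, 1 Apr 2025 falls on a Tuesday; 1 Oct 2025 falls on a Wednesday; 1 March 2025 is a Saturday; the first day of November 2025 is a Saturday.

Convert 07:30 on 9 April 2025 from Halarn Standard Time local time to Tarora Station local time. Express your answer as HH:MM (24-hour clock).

10:30

1 April 2025 is a Tuesday, so the first Saturday is April 5.
1 October 2025 is a Wednesday, so the first Monday is October 6 and the fourth is October 27.
Daylight saving runs 5 April – 27 October; 9 April 2025 is inside that window, so Halarn Standard Time is at UTC−03:00.
07:30 Halarn Standard Time + 3h = 10:30 UTC.
1 March 2025 is a Saturday, so the first Saturday is March 1.
1 November 2025 is a Saturday, so the first Sunday is November 2.
At the standard offset (UTC−01:00), 10:30 UTC − 1h = 09:30 Tarora Station standard time.
The standard-time date in Tarora Station, 9 April 2025, lies within the daylight-saving period (1 March – 2 November), so Tarora Station is on daylight time, UTC+00:00.
10:30 UTC + 0h = 10:30 Tarora Station.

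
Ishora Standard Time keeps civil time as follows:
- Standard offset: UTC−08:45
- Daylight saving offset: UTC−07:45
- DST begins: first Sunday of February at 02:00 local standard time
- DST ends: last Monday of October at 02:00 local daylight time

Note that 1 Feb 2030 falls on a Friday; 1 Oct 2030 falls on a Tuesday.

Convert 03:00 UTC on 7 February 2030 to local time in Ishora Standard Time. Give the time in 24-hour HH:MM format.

19:15

1 February 2030 is a Friday, so the first Sunday is February 3.
1 October 2030 is a Tuesday, so Mondays fall on 7, 14, 21, 28; the last is October 28.
At the standard offset (UTC−08:45), 03:00 UTC − 8h45m = 18:15 Ishora Standard Time standard time (rolling into the previous day, 6 February 2030).
Daylight saving runs 3 February – 28 October; the standard-time date in Ishora Standard Time, 6 February 2030, is inside that window, so Ishora Standard Time is at UTC−07:45.
03:00 UTC − 7h45m = 19:15 local (rolling into the previous day, 6 February 2030).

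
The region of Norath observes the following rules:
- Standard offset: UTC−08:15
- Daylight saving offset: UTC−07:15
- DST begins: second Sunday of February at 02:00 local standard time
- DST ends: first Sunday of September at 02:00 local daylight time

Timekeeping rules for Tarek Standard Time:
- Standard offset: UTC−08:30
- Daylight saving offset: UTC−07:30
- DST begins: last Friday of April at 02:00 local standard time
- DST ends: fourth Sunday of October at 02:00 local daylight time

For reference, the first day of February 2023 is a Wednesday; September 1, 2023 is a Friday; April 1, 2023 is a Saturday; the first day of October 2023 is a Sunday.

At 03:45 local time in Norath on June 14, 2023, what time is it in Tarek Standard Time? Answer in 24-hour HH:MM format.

1 February 2023 is a Wednesday, so the first Sunday is February 5 and the second is February 12.
1 September 2023 is a Friday, so the first Sunday is September 3.
June 14, 2023 lies within the daylight-saving period (12 February – 3 September), so Norath is on daylight time, UTC−07:15.
03:45 Norath + 7h15m = 11:00 UTC.
1 April 2023 is a Saturday, so Fridays fall on 7, 14, 21, 28; the last is April 28.
1 October 2023 is a Sunday, so the first Sunday is October 1 and the fourth is October 22.
At the standard offset (UTC−08:30), 11:00 UTC − 8h30m = 02:30 Tarek Standard Time standard time.
Daylight saving runs 28 April – 22 October; the standard-time date in Tarek Standard Time, June 14, 2023, is inside that window, so Tarek Standard Time is at UTC−07:30.
11:00 UTC − 7h30m = 03:30 Tarek Standard Time.

03:30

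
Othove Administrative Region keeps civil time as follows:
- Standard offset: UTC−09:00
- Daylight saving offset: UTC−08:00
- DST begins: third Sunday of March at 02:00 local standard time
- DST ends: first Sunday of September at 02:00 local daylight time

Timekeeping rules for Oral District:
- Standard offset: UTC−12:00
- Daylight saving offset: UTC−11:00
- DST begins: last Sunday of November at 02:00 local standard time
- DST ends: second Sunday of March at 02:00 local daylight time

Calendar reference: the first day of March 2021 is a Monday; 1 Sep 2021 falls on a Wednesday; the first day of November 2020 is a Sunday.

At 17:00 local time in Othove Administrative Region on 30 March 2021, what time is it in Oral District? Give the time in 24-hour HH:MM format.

1 March 2021 is a Monday, so the first Sunday is March 7 and the third is March 21.
1 September 2021 is a Wednesday, so the first Sunday is September 5.
30 March 2021 falls between 21 March and 5 September, so daylight saving is in effect and Othove Administrative Region is at UTC−08:00.
17:00 Othove Administrative Region + 8h = 01:00 UTC (rolling into the next day, 31 March 2021).
1 November 2020 is a Sunday, so Sundays fall on 1, 8, 15, 22, 29; the last is November 29.
1 March 2021 is a Monday, so the first Sunday is March 7 and the second is March 14.
At the standard offset (UTC−12:00), 01:00 UTC − 12h = 13:00 Oral District standard time (rolling into the previous day, 30 March 2021).
Daylight saving runs 29 November 2020 – 14 March 2021; the standard-time date in Oral District, 30 March 2021, is outside that window, so Oral District is on standard time at UTC−12:00.
01:00 UTC − 12h = 13:00 Oral District (rolling into the previous day, 30 March 2021).

13:00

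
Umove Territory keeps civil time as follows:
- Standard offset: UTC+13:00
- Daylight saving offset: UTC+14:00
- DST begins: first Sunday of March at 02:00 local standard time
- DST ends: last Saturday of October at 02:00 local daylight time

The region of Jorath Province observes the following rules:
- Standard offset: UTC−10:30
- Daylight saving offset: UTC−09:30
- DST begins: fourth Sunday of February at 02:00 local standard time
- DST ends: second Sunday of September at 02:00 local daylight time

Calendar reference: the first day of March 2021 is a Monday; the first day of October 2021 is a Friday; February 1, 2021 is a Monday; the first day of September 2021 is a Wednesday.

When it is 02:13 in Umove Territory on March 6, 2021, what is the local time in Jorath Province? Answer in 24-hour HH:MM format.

1 March 2021 is a Monday, so the first Sunday is March 7.
1 October 2021 is a Friday, so Saturdays fall on 2, 9, 16, 23, 30; the last is October 30.
March 6, 2021 does not fall between 7 March and 30 October, so daylight saving is not in effect and Umove Territory is at UTC+13:00.
02:13 Umove Territory − 13h = 13:13 UTC (rolling into the previous day, 5 March 2021).
1 February 2021 is a Monday, so the first Sunday is February 7 and the fourth is February 28.
1 September 2021 is a Wednesday, so the first Sunday is September 5 and the second is September 12.
At the standard offset (UTC−10:30), 13:13 UTC − 10h30m = 02:43 Jorath Province standard time.
The standard-time date in Jorath Province, March 5, 2021, falls between 28 February and 12 September, so daylight saving is in effect and Jorath Province is at UTC−09:30.
13:13 UTC − 9h30m = 03:43 Jorath Province.

03:43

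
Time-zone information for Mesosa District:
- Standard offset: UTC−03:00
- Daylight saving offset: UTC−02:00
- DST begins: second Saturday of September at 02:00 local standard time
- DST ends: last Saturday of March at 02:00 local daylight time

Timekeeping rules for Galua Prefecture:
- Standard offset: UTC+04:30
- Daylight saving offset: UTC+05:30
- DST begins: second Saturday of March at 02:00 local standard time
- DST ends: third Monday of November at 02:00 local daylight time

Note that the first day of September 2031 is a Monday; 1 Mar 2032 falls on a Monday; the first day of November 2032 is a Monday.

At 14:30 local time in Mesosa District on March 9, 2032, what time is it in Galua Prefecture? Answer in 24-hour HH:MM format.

21:00

1 September 2031 is a Monday, so the first Saturday is September 6 and the second is September 13.
1 March 2032 is a Monday, so Saturdays fall on 6, 13, 20, 27; the last is March 27.
Daylight saving runs 13 September 2031 – 27 March 2032; March 9, 2032 is inside that window, so Mesosa District is at UTC−02:00.
14:30 Mesosa District + 2h = 16:30 UTC.
1 March 2032 is a Monday, so the first Saturday is March 6 and the second is March 13.
1 November 2032 is a Monday, so the first Monday is November 1 and the third is November 15.
At the standard offset (UTC+04:30), 16:30 UTC + 4h30m = 21:00 Galua Prefecture standard time.
The standard-time date in Galua Prefecture, March 9, 2032, is outside the daylight-saving period (13 March – 15 November), so Galua Prefecture is on standard time, UTC+04:30.
16:30 UTC + 4h30m = 21:00 Galua Prefecture.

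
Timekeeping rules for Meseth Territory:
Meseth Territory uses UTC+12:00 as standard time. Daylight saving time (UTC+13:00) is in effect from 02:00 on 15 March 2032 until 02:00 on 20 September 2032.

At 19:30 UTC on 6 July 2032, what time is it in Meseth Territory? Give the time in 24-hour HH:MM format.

At the standard offset (UTC+12:00), 19:30 UTC + 12h = 07:30 Meseth Territory standard time (rolling into the next day, 7 July 2032).
Daylight saving runs 15 March – 20 September; the standard-time date in Meseth Territory, 7 July 2032, is inside that window, so Meseth Territory is at UTC+13:00.
19:30 UTC + 13h = 08:30 local (rolling into the next day, 7 July 2032).

08:30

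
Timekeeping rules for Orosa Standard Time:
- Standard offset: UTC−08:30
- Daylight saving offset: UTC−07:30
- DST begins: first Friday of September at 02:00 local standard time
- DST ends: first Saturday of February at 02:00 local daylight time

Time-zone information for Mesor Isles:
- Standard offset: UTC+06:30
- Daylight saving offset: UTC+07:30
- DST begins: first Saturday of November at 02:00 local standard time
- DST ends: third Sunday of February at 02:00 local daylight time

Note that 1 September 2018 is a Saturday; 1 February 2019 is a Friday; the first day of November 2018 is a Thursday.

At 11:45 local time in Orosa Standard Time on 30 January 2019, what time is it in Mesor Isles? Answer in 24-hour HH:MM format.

1 September 2018 is a Saturday, so the first Friday is September 7.
1 February 2019 is a Friday, so the first Saturday is February 2.
30 January 2019 falls between 7 September 2018 and 2 February 2019, so daylight saving is in effect and Orosa Standard Time is at UTC−07:30.
11:45 Orosa Standard Time + 7h30m = 19:15 UTC.
1 November 2018 is a Thursday, so the first Saturday is November 3.
1 February 2019 is a Friday, so the first Sunday is February 3 and the third is February 17.
At the standard offset (UTC+06:30), 19:15 UTC + 6h30m = 01:45 Mesor Isles standard time (rolling into the next day, 31 January 2019).
Daylight saving runs 3 November 2018 – 17 February 2019; the standard-time date in Mesor Isles, 31 January 2019, is inside that window, so Mesor Isles is at UTC+07:30.
19:15 UTC + 7h30m = 02:45 Mesor Isles (rolling into the next day, 31 January 2019).

02:45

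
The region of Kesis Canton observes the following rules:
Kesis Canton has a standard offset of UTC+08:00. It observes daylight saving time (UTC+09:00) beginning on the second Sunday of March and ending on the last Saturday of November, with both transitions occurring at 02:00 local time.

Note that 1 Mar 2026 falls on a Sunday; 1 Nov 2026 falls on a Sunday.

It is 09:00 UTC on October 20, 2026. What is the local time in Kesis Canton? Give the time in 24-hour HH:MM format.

18:00

1 March 2026 is a Sunday, so the first Sunday is March 1 and the second is March 8.
1 November 2026 is a Sunday, so Saturdays fall on 7, 14, 21, 28; the last is November 28.
At the standard offset (UTC+08:00), 09:00 UTC + 8h = 17:00 Kesis Canton standard time.
The standard-time date in Kesis Canton, October 20, 2026, lies within the daylight-saving period (8 March – 28 November), so Kesis Canton is on daylight time, UTC+09:00.
09:00 UTC + 9h = 18:00 local.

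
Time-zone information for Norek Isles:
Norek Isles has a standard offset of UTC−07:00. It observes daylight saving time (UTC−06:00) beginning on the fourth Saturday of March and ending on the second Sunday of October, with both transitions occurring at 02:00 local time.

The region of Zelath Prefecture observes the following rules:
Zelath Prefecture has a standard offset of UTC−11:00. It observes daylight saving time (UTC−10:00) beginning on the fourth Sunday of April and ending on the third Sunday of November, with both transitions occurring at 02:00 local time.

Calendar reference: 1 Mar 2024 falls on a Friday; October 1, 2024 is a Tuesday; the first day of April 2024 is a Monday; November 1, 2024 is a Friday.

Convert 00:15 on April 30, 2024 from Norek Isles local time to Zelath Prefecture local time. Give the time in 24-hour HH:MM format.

20:15

1 March 2024 is a Friday, so the first Saturday is March 2 and the fourth is March 23.
1 October 2024 is a Tuesday, so the first Sunday is October 6 and the second is October 13.
April 30, 2024 falls between 23 March and 13 October, so daylight saving is in effect and Norek Isles is at UTC−06:00.
00:15 Norek Isles + 6h = 06:15 UTC.
1 April 2024 is a Monday, so the first Sunday is April 7 and the fourth is April 28.
1 November 2024 is a Friday, so the first Sunday is November 3 and the third is November 17.
At the standard offset (UTC−11:00), 06:15 UTC − 11h = 19:15 Zelath Prefecture standard time (rolling into the previous day, 29 April 2024).
Daylight saving runs 28 April – 17 November; the standard-time date in Zelath Prefecture, April 29, 2024, is inside that window, so Zelath Prefecture is at UTC−10:00.
06:15 UTC − 10h = 20:15 Zelath Prefecture (rolling into the previous day, 29 April 2024).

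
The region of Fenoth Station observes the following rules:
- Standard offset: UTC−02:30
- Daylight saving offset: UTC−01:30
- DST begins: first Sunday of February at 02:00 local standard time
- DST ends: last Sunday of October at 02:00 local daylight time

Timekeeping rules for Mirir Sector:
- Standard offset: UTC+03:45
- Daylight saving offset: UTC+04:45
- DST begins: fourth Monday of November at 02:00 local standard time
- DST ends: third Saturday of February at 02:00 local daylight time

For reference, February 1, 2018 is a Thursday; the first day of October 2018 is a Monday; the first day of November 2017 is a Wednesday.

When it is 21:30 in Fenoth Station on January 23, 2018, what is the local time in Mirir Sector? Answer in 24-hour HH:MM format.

1 February 2018 is a Thursday, so the first Sunday is February 4.
1 October 2018 is a Monday, so Sundays fall on 7, 14, 21, 28; the last is October 28.
Daylight saving runs 4 February – 28 October; January 23, 2018 is outside that window, so Fenoth Station is on standard time at UTC−02:30.
21:30 Fenoth Station + 2h30m = 00:00 UTC (rolling into the next day, 24 January 2018).
1 November 2017 is a Wednesday, so the first Monday is November 6 and the fourth is November 27.
1 February 2018 is a Thursday, so the first Saturday is February 3 and the third is February 17.
At the standard offset (UTC+03:45), 00:00 UTC + 3h45m = 03:45 Mirir Sector standard time.
The standard-time date in Mirir Sector, January 24, 2018, lies within the daylight-saving period (27 November 2017 – 17 February 2018), so Mirir Sector is on daylight time, UTC+04:45.
00:00 UTC + 4h45m = 04:45 Mirir Sector.

04:45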